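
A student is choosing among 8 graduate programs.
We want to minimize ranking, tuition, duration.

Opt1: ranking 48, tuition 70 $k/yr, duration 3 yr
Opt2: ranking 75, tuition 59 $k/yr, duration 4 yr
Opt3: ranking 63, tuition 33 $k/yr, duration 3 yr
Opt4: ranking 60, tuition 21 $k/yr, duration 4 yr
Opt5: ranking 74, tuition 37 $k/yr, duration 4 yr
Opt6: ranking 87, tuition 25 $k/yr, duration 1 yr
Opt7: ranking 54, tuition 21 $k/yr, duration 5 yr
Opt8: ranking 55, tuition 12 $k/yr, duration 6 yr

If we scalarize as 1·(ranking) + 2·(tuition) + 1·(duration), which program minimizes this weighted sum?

Opt8

Opt1: 1·48 + 2·70 + 1·3 = 191
Opt2: 1·75 + 2·59 + 1·4 = 197
Opt3: 1·63 + 2·33 + 1·3 = 132
Opt4: 1·60 + 2·21 + 1·4 = 106
Opt5: 1·74 + 2·37 + 1·4 = 152
Opt6: 1·87 + 2·25 + 1·1 = 138
Opt7: 1·54 + 2·21 + 1·5 = 101
Opt8: 1·55 + 2·12 + 1·6 = 85
Lowest: Opt8 at 85.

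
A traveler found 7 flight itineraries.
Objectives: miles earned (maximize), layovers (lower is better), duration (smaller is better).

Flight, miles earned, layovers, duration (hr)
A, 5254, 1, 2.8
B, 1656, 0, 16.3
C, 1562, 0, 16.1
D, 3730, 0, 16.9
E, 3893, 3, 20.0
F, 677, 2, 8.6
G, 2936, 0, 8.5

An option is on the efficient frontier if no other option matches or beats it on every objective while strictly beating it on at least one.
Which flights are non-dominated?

A, D, G

A: not dominated (best miles earned).
B: dominated by G (miles earned 2936≥1656, layovers 0≤0, duration 8.5≤16.3).
C: dominated by G (miles earned 2936≥1562, layovers 0≤0, duration 8.5≤16.1).
D: not dominated.
E: dominated by A (miles earned 5254≥3893, layovers 1≤3, duration 2.8≤20.0).
F: dominated by A (miles earned 5254≥677, layovers 1≤2, duration 2.8≤8.6).
G: not dominated.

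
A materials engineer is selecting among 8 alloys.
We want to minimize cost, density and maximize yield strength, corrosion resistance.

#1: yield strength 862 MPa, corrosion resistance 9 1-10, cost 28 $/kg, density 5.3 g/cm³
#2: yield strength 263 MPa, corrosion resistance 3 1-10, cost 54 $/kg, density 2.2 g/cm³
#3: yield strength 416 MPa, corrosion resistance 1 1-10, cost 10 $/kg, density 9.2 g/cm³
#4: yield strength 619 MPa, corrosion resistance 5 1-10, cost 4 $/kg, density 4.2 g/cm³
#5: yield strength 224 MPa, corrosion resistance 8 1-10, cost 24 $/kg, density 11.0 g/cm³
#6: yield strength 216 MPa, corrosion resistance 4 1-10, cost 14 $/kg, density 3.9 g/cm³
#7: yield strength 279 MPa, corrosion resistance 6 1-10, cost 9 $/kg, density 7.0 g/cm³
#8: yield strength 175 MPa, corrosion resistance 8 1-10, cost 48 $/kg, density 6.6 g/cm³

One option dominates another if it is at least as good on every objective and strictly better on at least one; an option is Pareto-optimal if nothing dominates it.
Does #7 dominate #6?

#7 vs #6: #7 is worse on density (7.0 vs 3.9), so it does not dominate #6.

No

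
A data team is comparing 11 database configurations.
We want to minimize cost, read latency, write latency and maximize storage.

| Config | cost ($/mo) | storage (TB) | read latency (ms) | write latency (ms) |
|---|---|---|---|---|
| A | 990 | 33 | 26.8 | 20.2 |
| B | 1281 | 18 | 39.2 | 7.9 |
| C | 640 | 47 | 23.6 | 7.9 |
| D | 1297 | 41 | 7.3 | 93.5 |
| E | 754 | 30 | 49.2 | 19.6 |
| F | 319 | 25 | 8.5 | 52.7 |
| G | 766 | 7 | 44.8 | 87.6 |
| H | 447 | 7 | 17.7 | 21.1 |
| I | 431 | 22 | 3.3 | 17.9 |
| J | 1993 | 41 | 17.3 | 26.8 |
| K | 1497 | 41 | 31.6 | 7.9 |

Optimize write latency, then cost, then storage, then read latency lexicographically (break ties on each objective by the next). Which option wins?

C

First minimize write latency: best is 7.9, kept {B, C, K}.
Then minimize cost: best is 640, kept {C}.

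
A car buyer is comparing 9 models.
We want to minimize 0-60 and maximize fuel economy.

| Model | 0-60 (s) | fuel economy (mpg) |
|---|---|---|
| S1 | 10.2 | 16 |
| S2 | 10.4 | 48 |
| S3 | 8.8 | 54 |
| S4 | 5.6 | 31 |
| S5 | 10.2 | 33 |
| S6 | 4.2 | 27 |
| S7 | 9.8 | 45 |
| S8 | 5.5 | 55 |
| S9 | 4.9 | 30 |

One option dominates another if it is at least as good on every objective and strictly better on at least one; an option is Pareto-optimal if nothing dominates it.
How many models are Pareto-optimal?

S1: dominated by S3 (0-60 8.8≤10.2, fuel economy 54≥16).
S2: dominated by S3 (0-60 8.8≤10.4, fuel economy 54≥48).
S3: dominated by S8 (0-60 5.5≤8.8, fuel economy 55≥54).
S4: dominated by S8 (0-60 5.5≤5.6, fuel economy 55≥31).
S5: dominated by S3 (0-60 8.8≤10.2, fuel economy 54≥33).
S6: not dominated (best 0-60).
S7: dominated by S3 (0-60 8.8≤9.8, fuel economy 54≥45).
S8: not dominated (best fuel economy).
S9: not dominated.
Pareto-optimal: S6, S8, S9 → 3.

3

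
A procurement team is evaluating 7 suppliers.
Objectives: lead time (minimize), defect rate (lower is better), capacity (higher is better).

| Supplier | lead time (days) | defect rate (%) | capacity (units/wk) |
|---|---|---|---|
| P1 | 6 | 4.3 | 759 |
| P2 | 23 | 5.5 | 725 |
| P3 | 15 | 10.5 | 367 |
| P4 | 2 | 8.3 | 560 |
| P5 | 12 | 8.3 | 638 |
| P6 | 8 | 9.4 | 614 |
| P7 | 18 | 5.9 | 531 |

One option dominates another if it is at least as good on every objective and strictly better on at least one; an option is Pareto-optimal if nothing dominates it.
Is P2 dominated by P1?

P1 vs P2: lead time 6≤23, defect rate 4.3≤5.5, capacity 759≥725 — P1 is at least as good on every objective with at least one strict improvement.

Yes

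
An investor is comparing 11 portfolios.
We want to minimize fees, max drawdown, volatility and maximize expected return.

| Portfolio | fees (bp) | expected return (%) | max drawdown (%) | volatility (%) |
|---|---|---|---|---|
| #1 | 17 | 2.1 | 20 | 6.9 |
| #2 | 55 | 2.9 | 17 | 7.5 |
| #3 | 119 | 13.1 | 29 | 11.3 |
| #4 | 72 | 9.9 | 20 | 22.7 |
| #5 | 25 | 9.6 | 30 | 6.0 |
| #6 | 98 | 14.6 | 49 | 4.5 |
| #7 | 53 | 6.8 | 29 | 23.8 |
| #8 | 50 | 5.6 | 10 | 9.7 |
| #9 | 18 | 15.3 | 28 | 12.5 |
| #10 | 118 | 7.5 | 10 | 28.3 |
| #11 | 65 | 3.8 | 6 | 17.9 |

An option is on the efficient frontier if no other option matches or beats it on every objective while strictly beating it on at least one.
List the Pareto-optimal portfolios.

#1, #2, #3, #4, #5, #6, #8, #9, #10, #11

#1: not dominated (best fees).
#2: not dominated.
#3: not dominated.
#4: not dominated.
#5: not dominated.
#6: not dominated (best volatility).
#7: dominated by #9 (fees 18≤53, expected return 15.3≥6.8, max drawdown 28≤29, volatility 12.5≤23.8).
#8: not dominated.
#9: not dominated (best expected return).
#10: not dominated.
#11: not dominated (best max drawdown).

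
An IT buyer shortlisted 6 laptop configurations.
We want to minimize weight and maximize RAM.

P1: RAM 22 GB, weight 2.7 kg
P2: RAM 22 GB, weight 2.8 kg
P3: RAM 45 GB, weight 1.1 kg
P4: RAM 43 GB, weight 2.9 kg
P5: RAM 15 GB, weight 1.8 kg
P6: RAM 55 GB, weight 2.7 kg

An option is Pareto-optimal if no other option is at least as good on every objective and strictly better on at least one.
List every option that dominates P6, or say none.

none

P1: worse on RAM (22 vs 55).
P2: worse on RAM (22 vs 55).
P3: worse on RAM (45 vs 55).
P4: worse on RAM (43 vs 55).
P5: worse on RAM (15 vs 55).
No option dominates P6.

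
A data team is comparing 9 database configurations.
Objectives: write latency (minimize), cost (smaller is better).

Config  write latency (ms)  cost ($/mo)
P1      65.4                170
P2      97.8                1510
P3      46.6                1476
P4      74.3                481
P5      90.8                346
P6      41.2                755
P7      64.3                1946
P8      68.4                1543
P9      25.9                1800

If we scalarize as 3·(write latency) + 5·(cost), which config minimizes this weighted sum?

P1

P1: 3·65.4 + 5·170 = 1046.2
P2: 3·97.8 + 5·1510 = 7843.4
P3: 3·46.6 + 5·1476 = 7519.8
P4: 3·74.3 + 5·481 = 2627.9
P5: 3·90.8 + 5·346 = 2002.4
P6: 3·41.2 + 5·755 = 3898.6
P7: 3·64.3 + 5·1946 = 9922.9
P8: 3·68.4 + 5·1543 = 7920.2
P9: 3·25.9 + 5·1800 = 9077.7
Lowest: P1 at 1046.2.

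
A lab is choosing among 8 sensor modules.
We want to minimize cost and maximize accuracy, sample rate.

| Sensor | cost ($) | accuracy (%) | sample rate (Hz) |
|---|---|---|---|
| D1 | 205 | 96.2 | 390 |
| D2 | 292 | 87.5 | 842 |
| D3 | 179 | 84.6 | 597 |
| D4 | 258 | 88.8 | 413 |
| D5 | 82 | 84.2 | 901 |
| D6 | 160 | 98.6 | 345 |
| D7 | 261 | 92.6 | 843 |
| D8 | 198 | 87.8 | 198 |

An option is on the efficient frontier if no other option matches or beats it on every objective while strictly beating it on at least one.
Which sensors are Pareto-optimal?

D1: not dominated.
D2: dominated by D7 (cost 261≤292, accuracy 92.6≥87.5, sample rate 843≥842).
D3: not dominated.
D4: not dominated.
D5: not dominated (best cost).
D6: not dominated (best accuracy).
D7: not dominated.
D8: dominated by D6 (cost 160≤198, accuracy 98.6≥87.8, sample rate 345≥198).

D1, D3, D4, D5, D6, D7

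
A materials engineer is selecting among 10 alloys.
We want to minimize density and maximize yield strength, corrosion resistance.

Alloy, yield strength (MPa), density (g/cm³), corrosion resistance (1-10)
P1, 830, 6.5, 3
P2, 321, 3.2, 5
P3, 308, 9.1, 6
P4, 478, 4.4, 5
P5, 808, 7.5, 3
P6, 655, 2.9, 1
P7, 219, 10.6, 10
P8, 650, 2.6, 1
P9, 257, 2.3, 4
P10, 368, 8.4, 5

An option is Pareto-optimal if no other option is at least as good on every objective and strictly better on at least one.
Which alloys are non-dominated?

P1: not dominated (best yield strength).
P2: not dominated.
P3: not dominated.
P4: not dominated.
P5: dominated by P1 (yield strength 830≥808, density 6.5≤7.5, corrosion resistance 3≥3).
P6: not dominated.
P7: not dominated (best corrosion resistance).
P8: not dominated.
P9: not dominated (best density).
P10: dominated by P4 (yield strength 478≥368, density 4.4≤8.4, corrosion resistance 5≥5).

P1, P2, P3, P4, P6, P7, P8, P9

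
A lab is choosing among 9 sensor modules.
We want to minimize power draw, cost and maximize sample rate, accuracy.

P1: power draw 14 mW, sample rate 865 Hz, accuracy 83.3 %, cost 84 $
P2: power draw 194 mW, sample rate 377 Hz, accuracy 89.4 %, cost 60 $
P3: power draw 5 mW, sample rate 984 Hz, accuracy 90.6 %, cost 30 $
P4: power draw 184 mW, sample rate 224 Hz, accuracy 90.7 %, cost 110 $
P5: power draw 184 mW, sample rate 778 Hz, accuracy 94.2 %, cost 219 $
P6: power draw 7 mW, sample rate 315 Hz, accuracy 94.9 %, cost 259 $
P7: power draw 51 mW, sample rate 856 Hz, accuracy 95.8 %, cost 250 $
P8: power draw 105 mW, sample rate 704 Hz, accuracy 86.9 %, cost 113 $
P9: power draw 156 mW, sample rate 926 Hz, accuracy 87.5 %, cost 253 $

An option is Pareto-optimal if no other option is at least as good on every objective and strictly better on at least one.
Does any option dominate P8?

Yes

P3 vs P8: power draw 5≤105, sample rate 984≥704, accuracy 90.6≥86.9, cost 30≤113 — P3 is at least as good on every objective and strictly better on at least one, so P3 dominates P8.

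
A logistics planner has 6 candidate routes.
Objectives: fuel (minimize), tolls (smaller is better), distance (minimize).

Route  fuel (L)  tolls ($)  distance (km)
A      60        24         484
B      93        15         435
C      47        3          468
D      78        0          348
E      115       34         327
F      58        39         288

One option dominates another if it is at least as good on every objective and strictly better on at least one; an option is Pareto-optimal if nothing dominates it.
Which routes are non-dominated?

A: dominated by C (fuel 47≤60, tolls 3≤24, distance 468≤484).
B: dominated by D (fuel 78≤93, tolls 0≤15, distance 348≤435).
C: not dominated (best fuel).
D: not dominated (best tolls).
E: not dominated.
F: not dominated (best distance).

C, D, E, F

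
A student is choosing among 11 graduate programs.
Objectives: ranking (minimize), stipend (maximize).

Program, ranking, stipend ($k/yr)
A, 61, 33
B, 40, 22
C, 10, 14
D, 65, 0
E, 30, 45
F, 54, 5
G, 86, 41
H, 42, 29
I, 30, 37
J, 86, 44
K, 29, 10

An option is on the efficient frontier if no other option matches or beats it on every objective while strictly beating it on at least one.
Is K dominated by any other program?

C vs K: ranking 10≤29, stipend 14≥10 — C is at least as good on every objective and strictly better on at least one, so C dominates K.

Yes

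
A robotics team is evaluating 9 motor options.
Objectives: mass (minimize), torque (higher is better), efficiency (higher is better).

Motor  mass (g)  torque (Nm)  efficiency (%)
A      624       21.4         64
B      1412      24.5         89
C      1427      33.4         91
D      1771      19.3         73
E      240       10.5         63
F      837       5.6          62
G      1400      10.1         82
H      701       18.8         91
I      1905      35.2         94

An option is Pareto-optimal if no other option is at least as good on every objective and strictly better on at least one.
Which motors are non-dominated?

A: not dominated.
B: not dominated.
C: not dominated.
D: dominated by B (mass 1412≤1771, torque 24.5≥19.3, efficiency 89≥73).
E: not dominated (best mass).
F: dominated by A (mass 624≤837, torque 21.4≥5.6, efficiency 64≥62).
G: dominated by H (mass 701≤1400, torque 18.8≥10.1, efficiency 91≥82).
H: not dominated.
I: not dominated (best torque).

A, B, C, E, H, I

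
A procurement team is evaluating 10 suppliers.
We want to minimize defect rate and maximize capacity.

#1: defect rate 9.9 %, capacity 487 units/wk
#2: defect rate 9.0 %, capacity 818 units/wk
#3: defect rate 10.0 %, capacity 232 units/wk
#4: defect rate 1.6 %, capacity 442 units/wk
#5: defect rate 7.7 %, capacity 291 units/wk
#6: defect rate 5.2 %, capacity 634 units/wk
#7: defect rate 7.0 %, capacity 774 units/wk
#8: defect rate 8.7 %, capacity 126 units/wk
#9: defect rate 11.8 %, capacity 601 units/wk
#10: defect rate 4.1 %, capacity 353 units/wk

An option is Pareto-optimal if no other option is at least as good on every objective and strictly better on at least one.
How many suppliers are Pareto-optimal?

4

#1: dominated by #2 (defect rate 9.0≤9.9, capacity 818≥487).
#2: not dominated (best capacity).
#3: dominated by #1 (defect rate 9.9≤10.0, capacity 487≥232).
#4: not dominated (best defect rate).
#5: dominated by #4 (defect rate 1.6≤7.7, capacity 442≥291).
#6: not dominated.
#7: not dominated.
#8: dominated by #4 (defect rate 1.6≤8.7, capacity 442≥126).
#9: dominated by #2 (defect rate 9.0≤11.8, capacity 818≥601).
#10: dominated by #4 (defect rate 1.6≤4.1, capacity 442≥353).
Pareto-optimal: #2, #4, #6, #7 → 4.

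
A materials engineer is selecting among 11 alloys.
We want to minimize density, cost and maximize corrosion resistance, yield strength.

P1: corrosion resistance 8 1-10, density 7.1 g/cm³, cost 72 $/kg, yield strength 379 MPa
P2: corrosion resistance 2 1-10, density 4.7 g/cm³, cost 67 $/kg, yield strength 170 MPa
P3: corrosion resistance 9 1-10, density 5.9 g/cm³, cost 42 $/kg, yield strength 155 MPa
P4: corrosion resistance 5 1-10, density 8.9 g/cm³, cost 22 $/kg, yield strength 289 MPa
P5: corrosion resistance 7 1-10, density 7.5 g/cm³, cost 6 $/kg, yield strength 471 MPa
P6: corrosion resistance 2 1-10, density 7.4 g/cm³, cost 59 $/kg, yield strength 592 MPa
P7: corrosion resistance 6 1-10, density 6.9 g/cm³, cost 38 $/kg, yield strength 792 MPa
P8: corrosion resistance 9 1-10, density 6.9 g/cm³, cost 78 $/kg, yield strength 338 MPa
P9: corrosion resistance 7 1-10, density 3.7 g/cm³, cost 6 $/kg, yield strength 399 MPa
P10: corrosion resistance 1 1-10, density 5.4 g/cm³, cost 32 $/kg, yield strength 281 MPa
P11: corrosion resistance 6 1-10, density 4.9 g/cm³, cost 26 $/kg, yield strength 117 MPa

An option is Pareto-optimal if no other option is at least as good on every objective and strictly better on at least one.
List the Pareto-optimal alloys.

P1: not dominated.
P2: dominated by P9 (corrosion resistance 7≥2, density 3.7≤4.7, cost 6≤67, yield strength 399≥170).
P3: not dominated.
P4: dominated by P5 (corrosion resistance 7≥5, density 7.5≤8.9, cost 6≤22, yield strength 471≥289).
P5: not dominated.
P6: dominated by P7 (corrosion resistance 6≥2, density 6.9≤7.4, cost 38≤59, yield strength 792≥592).
P7: not dominated (best yield strength).
P8: not dominated.
P9: not dominated (best density).
P10: dominated by P9 (corrosion resistance 7≥1, density 3.7≤5.4, cost 6≤32, yield strength 399≥281).
P11: dominated by P9 (corrosion resistance 7≥6, density 3.7≤4.9, cost 6≤26, yield strength 399≥117).

P1, P3, P5, P7, P8, P9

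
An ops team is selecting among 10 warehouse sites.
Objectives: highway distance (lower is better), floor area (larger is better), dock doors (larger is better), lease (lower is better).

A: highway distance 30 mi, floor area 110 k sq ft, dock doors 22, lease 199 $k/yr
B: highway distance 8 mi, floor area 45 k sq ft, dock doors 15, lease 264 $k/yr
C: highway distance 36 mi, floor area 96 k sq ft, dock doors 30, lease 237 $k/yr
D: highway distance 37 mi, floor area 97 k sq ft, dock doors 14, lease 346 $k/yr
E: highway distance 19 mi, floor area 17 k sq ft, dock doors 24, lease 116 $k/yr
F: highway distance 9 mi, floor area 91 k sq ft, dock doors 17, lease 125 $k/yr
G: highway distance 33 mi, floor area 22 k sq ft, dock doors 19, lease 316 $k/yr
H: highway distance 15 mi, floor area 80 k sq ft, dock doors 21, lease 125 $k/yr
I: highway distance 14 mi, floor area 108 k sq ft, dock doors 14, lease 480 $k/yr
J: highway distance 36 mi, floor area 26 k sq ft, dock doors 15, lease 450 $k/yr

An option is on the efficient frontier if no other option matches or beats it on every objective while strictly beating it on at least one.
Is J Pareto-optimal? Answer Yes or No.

A vs J: highway distance 30≤36, floor area 110≥26, dock doors 22≥15, lease 199≤450 — A is at least as good on every objective and strictly better on at least one, so A dominates J.

No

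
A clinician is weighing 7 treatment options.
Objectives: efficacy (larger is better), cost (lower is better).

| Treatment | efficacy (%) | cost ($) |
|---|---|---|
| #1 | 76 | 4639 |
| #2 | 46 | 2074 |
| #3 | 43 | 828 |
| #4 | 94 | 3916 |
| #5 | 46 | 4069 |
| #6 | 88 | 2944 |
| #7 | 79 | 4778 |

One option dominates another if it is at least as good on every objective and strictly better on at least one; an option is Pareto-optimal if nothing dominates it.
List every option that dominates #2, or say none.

none

#1: worse on cost (4639 vs 2074).
#3: worse on efficacy (43 vs 46).
#4: worse on cost (3916 vs 2074).
#5: worse on cost (4069 vs 2074).
#6: worse on cost (2944 vs 2074).
#7: worse on cost (4778 vs 2074).
No option dominates #2.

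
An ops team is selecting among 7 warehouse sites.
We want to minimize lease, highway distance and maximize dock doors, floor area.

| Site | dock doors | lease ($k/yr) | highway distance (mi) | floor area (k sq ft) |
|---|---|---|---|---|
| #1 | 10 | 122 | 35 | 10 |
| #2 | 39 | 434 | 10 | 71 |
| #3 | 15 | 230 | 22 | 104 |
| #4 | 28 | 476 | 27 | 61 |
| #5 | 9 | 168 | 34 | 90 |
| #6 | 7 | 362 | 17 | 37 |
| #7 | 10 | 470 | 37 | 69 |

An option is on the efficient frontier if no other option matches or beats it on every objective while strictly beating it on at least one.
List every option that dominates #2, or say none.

none

#1: worse on dock doors (10 vs 39).
#3: worse on dock doors (15 vs 39).
#4: worse on dock doors (28 vs 39).
#5: worse on dock doors (9 vs 39).
#6: worse on dock doors (7 vs 39).
#7: worse on dock doors (10 vs 39).
No option dominates #2.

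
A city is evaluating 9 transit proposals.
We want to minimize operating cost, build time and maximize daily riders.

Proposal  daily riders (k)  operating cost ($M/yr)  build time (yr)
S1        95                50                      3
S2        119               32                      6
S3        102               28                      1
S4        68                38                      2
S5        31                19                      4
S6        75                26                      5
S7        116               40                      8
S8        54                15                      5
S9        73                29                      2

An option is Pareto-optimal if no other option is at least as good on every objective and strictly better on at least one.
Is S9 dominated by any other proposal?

Yes

S3 vs S9: daily riders 102≥73, operating cost 28≤29, build time 1≤2 — S3 is at least as good on every objective and strictly better on at least one, so S3 dominates S9.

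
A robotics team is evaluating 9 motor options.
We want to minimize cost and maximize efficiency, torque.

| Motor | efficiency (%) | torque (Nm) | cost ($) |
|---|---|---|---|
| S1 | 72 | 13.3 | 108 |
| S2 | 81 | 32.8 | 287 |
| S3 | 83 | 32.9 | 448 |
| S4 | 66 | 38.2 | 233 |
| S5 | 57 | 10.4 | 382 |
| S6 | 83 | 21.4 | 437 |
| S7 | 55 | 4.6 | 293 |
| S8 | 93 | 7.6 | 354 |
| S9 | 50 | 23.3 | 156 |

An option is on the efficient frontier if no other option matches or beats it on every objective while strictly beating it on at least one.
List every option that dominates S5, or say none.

S1: efficiency 72≥57, torque 13.3≥10.4, cost 108≤382 — dominates S5.
S2: efficiency 81≥57, torque 32.8≥10.4, cost 287≤382 — dominates S5.
S4: efficiency 66≥57, torque 38.2≥10.4, cost 233≤382 — dominates S5.
Others (S3, S6, S7, S8, S9) are each worse than S5 on at least one objective.

S1, S2, S4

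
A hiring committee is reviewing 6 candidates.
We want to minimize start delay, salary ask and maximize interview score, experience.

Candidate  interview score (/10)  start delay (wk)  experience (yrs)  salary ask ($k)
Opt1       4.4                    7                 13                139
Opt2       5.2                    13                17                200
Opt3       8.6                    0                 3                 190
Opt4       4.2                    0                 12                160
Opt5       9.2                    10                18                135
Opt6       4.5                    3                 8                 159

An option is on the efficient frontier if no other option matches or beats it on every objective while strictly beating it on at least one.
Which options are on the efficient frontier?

Opt1, Opt3, Opt4, Opt5, Opt6

Opt1: not dominated.
Opt2: dominated by Opt5 (interview score 9.2≥5.2, start delay 10≤13, experience 18≥17, salary ask 135≤200).
Opt3: not dominated.
Opt4: not dominated.
Opt5: not dominated (best interview score).
Opt6: not dominated.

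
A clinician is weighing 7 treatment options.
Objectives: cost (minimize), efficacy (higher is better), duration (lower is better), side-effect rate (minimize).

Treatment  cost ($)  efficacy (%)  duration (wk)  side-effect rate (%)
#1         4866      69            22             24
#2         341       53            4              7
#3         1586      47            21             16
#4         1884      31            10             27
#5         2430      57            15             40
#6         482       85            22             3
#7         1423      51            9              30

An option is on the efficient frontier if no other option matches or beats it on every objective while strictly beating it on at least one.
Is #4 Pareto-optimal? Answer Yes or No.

#2 vs #4: cost 341≤1884, efficacy 53≥31, duration 4≤10, side-effect rate 7≤27 — #2 is at least as good on every objective and strictly better on at least one, so #2 dominates #4.

No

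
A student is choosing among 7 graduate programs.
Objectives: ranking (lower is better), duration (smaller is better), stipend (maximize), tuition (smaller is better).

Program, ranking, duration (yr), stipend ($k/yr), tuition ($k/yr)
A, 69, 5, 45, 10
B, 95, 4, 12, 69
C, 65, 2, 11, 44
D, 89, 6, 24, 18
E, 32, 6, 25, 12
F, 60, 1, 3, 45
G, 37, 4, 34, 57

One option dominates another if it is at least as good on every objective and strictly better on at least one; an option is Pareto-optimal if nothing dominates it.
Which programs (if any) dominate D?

A: ranking 69≤89, duration 5≤6, stipend 45≥24, tuition 10≤18 — dominates D.
E: ranking 32≤89, duration 6≤6, stipend 25≥24, tuition 12≤18 — dominates D.
Others (B, C, F, G) are each worse than D on at least one objective.

A, E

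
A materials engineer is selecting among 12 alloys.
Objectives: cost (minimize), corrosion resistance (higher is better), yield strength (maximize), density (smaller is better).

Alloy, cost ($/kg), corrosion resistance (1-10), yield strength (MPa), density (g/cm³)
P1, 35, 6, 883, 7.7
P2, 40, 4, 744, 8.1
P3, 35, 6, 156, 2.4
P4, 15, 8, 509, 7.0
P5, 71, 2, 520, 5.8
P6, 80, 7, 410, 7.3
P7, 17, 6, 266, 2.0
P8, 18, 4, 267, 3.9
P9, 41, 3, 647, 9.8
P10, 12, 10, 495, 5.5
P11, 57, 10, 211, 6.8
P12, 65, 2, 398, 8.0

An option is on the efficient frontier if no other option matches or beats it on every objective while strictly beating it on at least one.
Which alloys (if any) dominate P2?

P1

P1: cost 35≤40, corrosion resistance 6≥4, yield strength 883≥744, density 7.7≤8.1 — dominates P2.
Others (P3, P4, P5, P6, P7, P8, P9, P10, P11, P12) are each worse than P2 on at least one objective.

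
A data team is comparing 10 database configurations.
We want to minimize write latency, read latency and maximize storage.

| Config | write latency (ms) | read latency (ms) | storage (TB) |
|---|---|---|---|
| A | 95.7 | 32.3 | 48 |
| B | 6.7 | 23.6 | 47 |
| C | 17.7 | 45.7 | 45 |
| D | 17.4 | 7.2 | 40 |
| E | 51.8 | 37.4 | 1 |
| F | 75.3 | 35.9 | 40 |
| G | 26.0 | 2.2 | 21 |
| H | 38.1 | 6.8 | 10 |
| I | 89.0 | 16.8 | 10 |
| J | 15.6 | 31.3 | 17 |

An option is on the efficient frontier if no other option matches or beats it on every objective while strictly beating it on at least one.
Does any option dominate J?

Yes

B vs J: write latency 6.7≤15.6, read latency 23.6≤31.3, storage 47≥17 — B is at least as good on every objective and strictly better on at least one, so B dominates J.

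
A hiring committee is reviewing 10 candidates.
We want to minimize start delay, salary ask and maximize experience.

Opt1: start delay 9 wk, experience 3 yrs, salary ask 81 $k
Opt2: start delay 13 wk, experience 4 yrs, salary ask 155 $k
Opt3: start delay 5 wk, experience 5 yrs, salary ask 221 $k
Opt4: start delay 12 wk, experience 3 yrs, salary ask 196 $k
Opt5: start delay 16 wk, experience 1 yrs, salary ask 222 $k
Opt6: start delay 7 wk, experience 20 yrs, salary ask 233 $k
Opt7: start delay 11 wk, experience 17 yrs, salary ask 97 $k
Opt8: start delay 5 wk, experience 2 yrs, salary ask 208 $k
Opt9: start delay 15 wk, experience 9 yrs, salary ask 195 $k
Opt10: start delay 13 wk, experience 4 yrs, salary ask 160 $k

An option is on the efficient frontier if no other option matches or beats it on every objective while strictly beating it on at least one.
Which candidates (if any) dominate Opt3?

none

Opt1: worse on start delay (9 vs 5).
Opt2: worse on start delay (13 vs 5).
Opt4: worse on start delay (12 vs 5).
Opt5: worse on start delay (16 vs 5).
Opt6: worse on start delay (7 vs 5).
Opt7: worse on start delay (11 vs 5).
Opt8: worse on experience (2 vs 5).
Opt9: worse on start delay (15 vs 5).
Opt10: worse on start delay (13 vs 5).
No option dominates Opt3.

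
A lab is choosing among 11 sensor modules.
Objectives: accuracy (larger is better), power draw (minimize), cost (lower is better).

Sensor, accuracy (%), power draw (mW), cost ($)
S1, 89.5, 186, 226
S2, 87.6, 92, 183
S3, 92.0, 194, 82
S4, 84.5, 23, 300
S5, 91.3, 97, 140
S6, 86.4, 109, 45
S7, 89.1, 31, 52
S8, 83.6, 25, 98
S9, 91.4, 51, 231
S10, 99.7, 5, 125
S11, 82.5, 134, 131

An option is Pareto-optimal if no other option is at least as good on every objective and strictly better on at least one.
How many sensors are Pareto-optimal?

S1: dominated by S5 (accuracy 91.3≥89.5, power draw 97≤186, cost 140≤226).
S2: dominated by S7 (accuracy 89.1≥87.6, power draw 31≤92, cost 52≤183).
S3: not dominated.
S4: dominated by S10 (accuracy 99.7≥84.5, power draw 5≤23, cost 125≤300).
S5: dominated by S10 (accuracy 99.7≥91.3, power draw 5≤97, cost 125≤140).
S6: not dominated (best cost).
S7: not dominated.
S8: not dominated.
S9: dominated by S10 (accuracy 99.7≥91.4, power draw 5≤51, cost 125≤231).
S10: not dominated (best accuracy).
S11: dominated by S6 (accuracy 86.4≥82.5, power draw 109≤134, cost 45≤131).
Pareto-optimal: S3, S6, S7, S8, S10 → 5.

5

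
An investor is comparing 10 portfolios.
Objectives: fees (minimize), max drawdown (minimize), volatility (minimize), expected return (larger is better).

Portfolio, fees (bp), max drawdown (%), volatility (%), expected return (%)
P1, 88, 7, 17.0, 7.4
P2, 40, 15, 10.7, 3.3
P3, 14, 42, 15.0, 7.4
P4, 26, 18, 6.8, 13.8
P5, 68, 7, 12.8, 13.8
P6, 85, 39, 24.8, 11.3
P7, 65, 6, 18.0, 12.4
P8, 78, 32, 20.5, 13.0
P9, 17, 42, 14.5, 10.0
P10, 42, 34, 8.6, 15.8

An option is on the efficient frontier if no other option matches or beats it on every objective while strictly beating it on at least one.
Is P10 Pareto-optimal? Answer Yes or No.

P1: worse on fees (88 vs 42).
P2: worse on volatility (10.7 vs 8.6).
P3: worse on max drawdown (42 vs 34).
P4: worse on expected return (13.8 vs 15.8).
P5: worse on fees (68 vs 42).
P6: worse on fees (85 vs 42).
P7: worse on fees (65 vs 42).
P8: worse on fees (78 vs 42).
P9: worse on max drawdown (42 vs 34).
No option is at least as good as P10 on every objective and strictly better on one.

Yes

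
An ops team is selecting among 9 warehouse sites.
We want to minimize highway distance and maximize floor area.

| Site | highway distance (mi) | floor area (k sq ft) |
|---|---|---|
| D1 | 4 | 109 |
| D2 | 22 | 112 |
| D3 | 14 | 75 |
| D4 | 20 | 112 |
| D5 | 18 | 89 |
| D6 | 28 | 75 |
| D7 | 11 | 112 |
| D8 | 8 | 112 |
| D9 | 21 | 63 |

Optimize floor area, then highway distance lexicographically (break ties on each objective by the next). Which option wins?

First maximize floor area: best is 112, kept {D2, D4, D7, D8}.
Then minimize highway distance: best is 8, kept {D8}.

D8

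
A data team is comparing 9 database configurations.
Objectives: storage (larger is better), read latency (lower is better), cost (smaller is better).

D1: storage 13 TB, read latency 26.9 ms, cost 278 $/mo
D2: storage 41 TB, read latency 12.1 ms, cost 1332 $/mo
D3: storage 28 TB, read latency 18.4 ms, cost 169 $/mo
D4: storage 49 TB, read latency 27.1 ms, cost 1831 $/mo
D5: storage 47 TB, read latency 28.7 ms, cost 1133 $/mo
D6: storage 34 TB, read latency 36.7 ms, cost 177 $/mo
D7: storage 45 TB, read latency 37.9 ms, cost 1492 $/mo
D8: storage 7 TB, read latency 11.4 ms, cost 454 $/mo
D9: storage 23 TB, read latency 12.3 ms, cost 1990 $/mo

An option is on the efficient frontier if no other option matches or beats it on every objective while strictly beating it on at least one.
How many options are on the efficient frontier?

D1: dominated by D3 (storage 28≥13, read latency 18.4≤26.9, cost 169≤278).
D2: not dominated.
D3: not dominated (best cost).
D4: not dominated (best storage).
D5: not dominated.
D6: not dominated.
D7: dominated by D5 (storage 47≥45, read latency 28.7≤37.9, cost 1133≤1492).
D8: not dominated (best read latency).
D9: dominated by D2 (storage 41≥23, read latency 12.1≤12.3, cost 1332≤1990).
Pareto-optimal: D2, D3, D4, D5, D6, D8 → 6.

6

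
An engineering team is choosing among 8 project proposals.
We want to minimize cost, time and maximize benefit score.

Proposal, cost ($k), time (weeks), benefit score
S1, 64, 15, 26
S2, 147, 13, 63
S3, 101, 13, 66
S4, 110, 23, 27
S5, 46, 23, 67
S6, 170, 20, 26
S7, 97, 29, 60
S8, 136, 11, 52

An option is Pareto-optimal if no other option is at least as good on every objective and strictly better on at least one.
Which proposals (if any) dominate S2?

S3

S3: cost 101≤147, time 13≤13, benefit score 66≥63 — dominates S2.
Others (S1, S4, S5, S6, S7, S8) are each worse than S2 on at least one objective.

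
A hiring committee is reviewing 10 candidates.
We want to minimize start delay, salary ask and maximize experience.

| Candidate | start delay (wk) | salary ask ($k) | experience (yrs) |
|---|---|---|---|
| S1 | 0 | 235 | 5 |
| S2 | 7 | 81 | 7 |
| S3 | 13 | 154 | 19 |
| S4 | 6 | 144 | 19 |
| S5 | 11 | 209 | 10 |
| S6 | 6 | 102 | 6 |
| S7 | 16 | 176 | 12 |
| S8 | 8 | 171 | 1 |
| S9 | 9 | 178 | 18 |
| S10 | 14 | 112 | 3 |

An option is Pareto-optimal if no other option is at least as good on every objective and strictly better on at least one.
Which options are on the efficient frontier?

S1, S2, S4, S6

S1: not dominated (best start delay).
S2: not dominated (best salary ask).
S3: dominated by S4 (start delay 6≤13, salary ask 144≤154, experience 19≥19).
S4: not dominated.
S5: dominated by S4 (start delay 6≤11, salary ask 144≤209, experience 19≥10).
S6: not dominated.
S7: dominated by S3 (start delay 13≤16, salary ask 154≤176, experience 19≥12).
S8: dominated by S2 (start delay 7≤8, salary ask 81≤171, experience 7≥1).
S9: dominated by S4 (start delay 6≤9, salary ask 144≤178, experience 19≥18).
S10: dominated by S2 (start delay 7≤14, salary ask 81≤112, experience 7≥3).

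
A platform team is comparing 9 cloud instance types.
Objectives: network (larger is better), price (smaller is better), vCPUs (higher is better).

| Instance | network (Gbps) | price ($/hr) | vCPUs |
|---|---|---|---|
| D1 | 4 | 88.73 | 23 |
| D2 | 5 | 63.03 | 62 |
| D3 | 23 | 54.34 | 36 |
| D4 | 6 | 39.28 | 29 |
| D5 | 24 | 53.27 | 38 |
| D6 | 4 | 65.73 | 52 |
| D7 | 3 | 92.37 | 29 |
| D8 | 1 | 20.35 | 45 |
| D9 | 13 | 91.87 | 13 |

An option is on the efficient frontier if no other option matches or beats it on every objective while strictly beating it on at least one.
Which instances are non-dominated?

D2, D4, D5, D8

D1: dominated by D2 (network 5≥4, price 63.03≤88.73, vCPUs 62≥23).
D2: not dominated (best vCPUs).
D3: dominated by D5 (network 24≥23, price 53.27≤54.34, vCPUs 38≥36).
D4: not dominated.
D5: not dominated (best network).
D6: dominated by D2 (network 5≥4, price 63.03≤65.73, vCPUs 62≥52).
D7: dominated by D2 (network 5≥3, price 63.03≤92.37, vCPUs 62≥29).
D8: not dominated (best price).
D9: dominated by D3 (network 23≥13, price 54.34≤91.87, vCPUs 36≥13).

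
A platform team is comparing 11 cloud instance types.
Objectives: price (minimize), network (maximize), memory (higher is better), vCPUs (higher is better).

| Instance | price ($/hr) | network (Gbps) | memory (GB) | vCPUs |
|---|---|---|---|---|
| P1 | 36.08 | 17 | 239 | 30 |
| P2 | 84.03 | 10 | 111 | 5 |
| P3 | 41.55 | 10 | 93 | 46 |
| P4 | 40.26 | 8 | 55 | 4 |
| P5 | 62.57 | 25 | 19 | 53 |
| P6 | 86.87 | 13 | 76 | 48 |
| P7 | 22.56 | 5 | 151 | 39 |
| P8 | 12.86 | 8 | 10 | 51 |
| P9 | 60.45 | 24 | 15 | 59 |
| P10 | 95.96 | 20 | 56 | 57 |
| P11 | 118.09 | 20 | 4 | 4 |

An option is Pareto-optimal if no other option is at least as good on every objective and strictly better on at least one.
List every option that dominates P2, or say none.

P1

P1: price 36.08≤84.03, network 17≥10, memory 239≥111, vCPUs 30≥5 — dominates P2.
Others (P3, P4, P5, P6, P7, P8, P9, P10, P11) are each worse than P2 on at least one objective.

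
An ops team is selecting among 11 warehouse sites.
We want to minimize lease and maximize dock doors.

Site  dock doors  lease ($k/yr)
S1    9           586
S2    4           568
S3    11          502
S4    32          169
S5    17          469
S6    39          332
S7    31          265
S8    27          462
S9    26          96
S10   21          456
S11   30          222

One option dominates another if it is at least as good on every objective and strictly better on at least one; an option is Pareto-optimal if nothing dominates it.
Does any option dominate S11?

S4 vs S11: dock doors 32≥30, lease 169≤222 — S4 is at least as good on every objective and strictly better on at least one, so S4 dominates S11.

Yes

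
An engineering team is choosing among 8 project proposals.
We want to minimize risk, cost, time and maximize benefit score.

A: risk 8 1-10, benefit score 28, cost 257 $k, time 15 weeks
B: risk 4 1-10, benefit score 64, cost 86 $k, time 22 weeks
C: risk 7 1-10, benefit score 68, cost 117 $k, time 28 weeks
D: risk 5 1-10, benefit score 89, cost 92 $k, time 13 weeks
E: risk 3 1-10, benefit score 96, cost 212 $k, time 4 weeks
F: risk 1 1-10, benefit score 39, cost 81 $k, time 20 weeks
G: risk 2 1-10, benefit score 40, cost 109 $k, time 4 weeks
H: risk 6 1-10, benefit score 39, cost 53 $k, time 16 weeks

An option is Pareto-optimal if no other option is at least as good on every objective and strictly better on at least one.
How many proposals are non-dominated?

A: dominated by D (risk 5≤8, benefit score 89≥28, cost 92≤257, time 13≤15).
B: not dominated.
C: dominated by D (risk 5≤7, benefit score 89≥68, cost 92≤117, time 13≤28).
D: not dominated.
E: not dominated (best benefit score).
F: not dominated (best risk).
G: not dominated.
H: not dominated (best cost).
Pareto-optimal: B, D, E, F, G, H → 6.

6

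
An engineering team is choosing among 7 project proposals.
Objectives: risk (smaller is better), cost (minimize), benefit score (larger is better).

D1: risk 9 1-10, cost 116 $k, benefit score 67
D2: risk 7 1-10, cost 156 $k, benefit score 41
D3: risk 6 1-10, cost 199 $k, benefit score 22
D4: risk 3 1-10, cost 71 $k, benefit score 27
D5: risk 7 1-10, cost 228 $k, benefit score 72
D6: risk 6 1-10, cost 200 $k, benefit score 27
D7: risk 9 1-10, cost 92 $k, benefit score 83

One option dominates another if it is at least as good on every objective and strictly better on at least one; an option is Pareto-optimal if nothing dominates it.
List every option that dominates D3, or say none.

D4: risk 3≤6, cost 71≤199, benefit score 27≥22 — dominates D3.
Others (D1, D2, D5, D6, D7) are each worse than D3 on at least one objective.

D4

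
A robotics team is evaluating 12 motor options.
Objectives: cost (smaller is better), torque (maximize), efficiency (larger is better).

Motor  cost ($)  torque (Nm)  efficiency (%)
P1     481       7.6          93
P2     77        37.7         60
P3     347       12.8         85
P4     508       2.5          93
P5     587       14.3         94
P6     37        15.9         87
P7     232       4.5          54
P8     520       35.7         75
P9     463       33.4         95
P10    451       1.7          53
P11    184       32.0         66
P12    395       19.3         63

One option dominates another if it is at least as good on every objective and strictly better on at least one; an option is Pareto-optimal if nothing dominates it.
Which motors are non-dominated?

P2, P6, P8, P9, P11

P1: dominated by P9 (cost 463≤481, torque 33.4≥7.6, efficiency 95≥93).
P2: not dominated (best torque).
P3: dominated by P6 (cost 37≤347, torque 15.9≥12.8, efficiency 87≥85).
P4: dominated by P1 (cost 481≤508, torque 7.6≥2.5, efficiency 93≥93).
P5: dominated by P9 (cost 463≤587, torque 33.4≥14.3, efficiency 95≥94).
P6: not dominated (best cost).
P7: dominated by P2 (cost 77≤232, torque 37.7≥4.5, efficiency 60≥54).
P8: not dominated.
P9: not dominated (best efficiency).
P10: dominated by P2 (cost 77≤451, torque 37.7≥1.7, efficiency 60≥53).
P11: not dominated.
P12: dominated by P11 (cost 184≤395, torque 32.0≥19.3, efficiency 66≥63).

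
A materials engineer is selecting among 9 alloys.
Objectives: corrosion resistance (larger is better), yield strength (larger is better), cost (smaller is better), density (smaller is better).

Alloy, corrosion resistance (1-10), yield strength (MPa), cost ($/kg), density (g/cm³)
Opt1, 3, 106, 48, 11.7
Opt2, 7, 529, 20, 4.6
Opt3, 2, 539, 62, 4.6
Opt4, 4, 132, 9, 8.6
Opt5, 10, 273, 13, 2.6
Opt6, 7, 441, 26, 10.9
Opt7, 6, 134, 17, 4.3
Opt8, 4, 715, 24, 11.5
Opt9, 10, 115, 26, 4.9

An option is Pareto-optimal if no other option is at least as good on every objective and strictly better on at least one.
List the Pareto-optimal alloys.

Opt1: dominated by Opt2 (corrosion resistance 7≥3, yield strength 529≥106, cost 20≤48, density 4.6≤11.7).
Opt2: not dominated.
Opt3: not dominated.
Opt4: not dominated (best cost).
Opt5: not dominated (best density).
Opt6: dominated by Opt2 (corrosion resistance 7≥7, yield strength 529≥441, cost 20≤26, density 4.6≤10.9).
Opt7: dominated by Opt5 (corrosion resistance 10≥6, yield strength 273≥134, cost 13≤17, density 2.6≤4.3).
Opt8: not dominated (best yield strength).
Opt9: dominated by Opt5 (corrosion resistance 10≥10, yield strength 273≥115, cost 13≤26, density 2.6≤4.9).

Opt2, Opt3, Opt4, Opt5, Opt8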